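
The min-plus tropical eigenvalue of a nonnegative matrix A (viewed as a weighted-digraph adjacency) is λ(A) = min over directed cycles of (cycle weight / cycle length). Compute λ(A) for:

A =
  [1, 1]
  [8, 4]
λ(A) = 1

Enumerate directed cycles and compute their means (weight / length). Sample:
  cycle 0 → 0: weight = 1, length = 1, mean = 1/1 ≈ 1.000
  cycle 1 → 1: weight = 4, length = 1, mean = 4/1 ≈ 4.000
  cycle 0 → 1 → 0: weight = 9, length = 2, mean = 9/2 ≈ 4.500
  cycle 1 → 0 → 1: weight = 9, length = 2, mean = 9/2 ≈ 4.500
Minimum mean = 1.000, attained e.g. along the cycle 0 → 0 with weight 1 and length 1. So λ(A) = 1/1 = 1.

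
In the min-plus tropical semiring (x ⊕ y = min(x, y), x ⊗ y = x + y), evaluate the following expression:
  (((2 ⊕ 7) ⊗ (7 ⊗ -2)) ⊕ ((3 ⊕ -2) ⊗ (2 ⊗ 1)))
(((2 ⊕ 7) ⊗ (7 ⊗ -2)) ⊕ ((3 ⊕ -2) ⊗ (2 ⊗ 1))) = 1

Expand innermost to outermost. Recall ⊕ takes the minimum of its arguments and ⊗ takes their sum. Working out the expression (((2 ⊕ 7) ⊗ (7 ⊗ -2)) ⊕ ((3 ⊕ -2) ⊗ (2 ⊗ 1))) gives 1.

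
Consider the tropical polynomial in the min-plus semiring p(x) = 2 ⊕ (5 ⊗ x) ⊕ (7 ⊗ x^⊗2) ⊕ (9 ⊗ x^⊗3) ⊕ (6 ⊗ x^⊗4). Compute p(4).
p(4) = 2

A tropical monomial a ⊗ x^⊗i evaluates to a + i · x. Evaluating each term at x = 4:
  Term 0 contributes 2 + 0 · 4 = 2
  Term 1 contributes 5 + 1 · 4 = 9
  Term 2 contributes 7 + 2 · 4 = 15
  Term 3 contributes 9 + 3 · 4 = 21
  Term 4 contributes 6 + 4 · 4 = 22
p(4) = ⊕ of these = min[2, 9, 15, 21, 22] = 2.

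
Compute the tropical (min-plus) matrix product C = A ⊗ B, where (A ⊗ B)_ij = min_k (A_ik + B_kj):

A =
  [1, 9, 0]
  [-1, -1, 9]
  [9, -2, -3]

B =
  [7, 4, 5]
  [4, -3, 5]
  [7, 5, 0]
A ⊗ B =
  [7, 5, 0]
  [3, -4, 4]
  [2, -5, -3]

Apply the min-plus product entry-by-entry:
  C[0][0] = min over k of (A[0][0] + B[0][0] = 1 + 7 = 8, A[0][1] + B[1][0] = 9 + 4 = 13, A[0][2] + B[2][0] = 0 + 7 = 7) = 7 (attained at k = 2)
  C[0][1] = min over k of (A[0][0] + B[0][1] = 1 + 4 = 5, A[0][1] + B[1][1] = 9 + -3 = 6, A[0][2] + B[2][1] = 0 + 5 = 5) = 5 (attained at k = 0)
  C[0][2] = min over k of (A[0][0] + B[0][2] = 1 + 5 = 6, A[0][1] + B[1][2] = 9 + 5 = 14, A[0][2] + B[2][2] = 0 + 0 = 0) = 0 (attained at k = 2)
  C[1][0] = min over k of (A[1][0] + B[0][0] = -1 + 7 = 6, A[1][1] + B[1][0] = -1 + 4 = 3, A[1][2] + B[2][0] = 9 + 7 = 16) = 3 (attained at k = 1)
  C[1][1] = min over k of (A[1][0] + B[0][1] = -1 + 4 = 3, A[1][1] + B[1][1] = -1 + -3 = -4, A[1][2] + B[2][1] = 9 + 5 = 14) = -4 (attained at k = 1)
  C[1][2] = min over k of (A[1][0] + B[0][2] = -1 + 5 = 4, A[1][1] + B[1][2] = -1 + 5 = 4, A[1][2] + B[2][2] = 9 + 0 = 9) = 4 (attained at k = 0)
  C[2][0] = min over k of (A[2][0] + B[0][0] = 9 + 7 = 16, A[2][1] + B[1][0] = -2 + 4 = 2, A[2][2] + B[2][0] = -3 + 7 = 4) = 2 (attained at k = 1)
  C[2][1] = min over k of (A[2][0] + B[0][1] = 9 + 4 = 13, A[2][1] + B[1][1] = -2 + -3 = -5, A[2][2] + B[2][1] = -3 + 5 = 2) = -5 (attained at k = 1)
  C[2][2] = min over k of (A[2][0] + B[0][2] = 9 + 5 = 14, A[2][1] + B[1][2] = -2 + 5 = 3, A[2][2] + B[2][2] = -3 + 0 = -3) = -3 (attained at k = 2)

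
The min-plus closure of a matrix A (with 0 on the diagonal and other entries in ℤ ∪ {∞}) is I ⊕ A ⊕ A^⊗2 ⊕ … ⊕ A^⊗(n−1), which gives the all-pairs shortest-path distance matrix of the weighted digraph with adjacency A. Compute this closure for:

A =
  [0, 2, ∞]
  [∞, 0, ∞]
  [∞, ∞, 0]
Closure =
  [0, 2, ∞]
  [∞, 0, ∞]
  [∞, ∞, 0]

This is the Floyd-Warshall all-pairs shortest-path computation. For each intermediate vertex k = 0, 1, …, 2, update dist[i][j] ← min(dist[i][j], dist[i][k] + dist[k][j]). The final matrix gives, for each (i, j), the minimum total weight of any directed path from i to j (possibly empty when i = j).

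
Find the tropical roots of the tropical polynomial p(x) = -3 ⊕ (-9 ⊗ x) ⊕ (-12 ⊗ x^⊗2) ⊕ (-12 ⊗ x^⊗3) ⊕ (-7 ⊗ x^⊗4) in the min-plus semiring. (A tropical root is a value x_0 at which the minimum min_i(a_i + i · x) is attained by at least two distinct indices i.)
Roots: {-5, 0, 3, 6}

Each tropical root is a break point of the lower envelope of the lines y = a_i + i · x (there are 5 lines, with slopes 0, 1, ..., 4). Only the lines that attain the minimum somewhere contribute to roots; other lines are dominated. Here the surviving (envelope) indices are i = 4, i = 3, i = 2, i = 1, i = 0.
Intersections between consecutive envelope lines give the roots: for adjacent envelope indices i < j the intersection is x = (a_i − a_j) / (j − i). Reading off the sorted break points: {-5, 0, 3, 6}.
Verification: at each break x_0, at least two indices attain the minimum of min_i(a_i + i · x_0).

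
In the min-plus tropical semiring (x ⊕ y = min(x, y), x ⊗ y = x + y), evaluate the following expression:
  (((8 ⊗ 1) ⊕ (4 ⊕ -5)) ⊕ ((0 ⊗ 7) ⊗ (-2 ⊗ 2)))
(((8 ⊗ 1) ⊕ (4 ⊕ -5)) ⊕ ((0 ⊗ 7) ⊗ (-2 ⊗ 2))) = -5

Expand innermost to outermost. Recall ⊕ takes the minimum of its arguments and ⊗ takes their sum. Working out the expression (((8 ⊗ 1) ⊕ (4 ⊕ -5)) ⊕ ((0 ⊗ 7) ⊗ (-2 ⊗ 2))) gives -5.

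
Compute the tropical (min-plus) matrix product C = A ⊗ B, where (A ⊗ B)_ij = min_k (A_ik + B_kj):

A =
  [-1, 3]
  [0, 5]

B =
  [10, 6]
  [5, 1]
A ⊗ B =
  [8, 4]
  [10, 6]

Apply the min-plus product entry-by-entry:
  C[0][0] = min over k of (A[0][0] + B[0][0] = -1 + 10 = 9, A[0][1] + B[1][0] = 3 + 5 = 8) = 8 (attained at k = 1)
  C[0][1] = min over k of (A[0][0] + B[0][1] = -1 + 6 = 5, A[0][1] + B[1][1] = 3 + 1 = 4) = 4 (attained at k = 1)
  C[1][0] = min over k of (A[1][0] + B[0][0] = 0 + 10 = 10, A[1][1] + B[1][0] = 5 + 5 = 10) = 10 (attained at k = 0)
  C[1][1] = min over k of (A[1][0] + B[0][1] = 0 + 6 = 6, A[1][1] + B[1][1] = 5 + 1 = 6) = 6 (attained at k = 0)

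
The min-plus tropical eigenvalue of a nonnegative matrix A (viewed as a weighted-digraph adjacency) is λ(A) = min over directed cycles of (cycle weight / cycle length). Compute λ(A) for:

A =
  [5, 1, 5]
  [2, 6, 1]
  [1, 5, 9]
λ(A) = 1

Enumerate directed cycles and compute their means (weight / length). Sample:
  cycle 0 → 0: weight = 5, length = 1, mean = 5/1 ≈ 5.000
  cycle 1 → 1: weight = 6, length = 1, mean = 6/1 ≈ 6.000
  cycle 2 → 2: weight = 9, length = 1, mean = 9/1 ≈ 9.000
  cycle 0 → 1 → 0: weight = 3, length = 2, mean = 3/2 ≈ 1.500
  cycle 0 → 2 → 0: weight = 6, length = 2, mean = 6/2 ≈ 3.000
  cycle 1 → 0 → 1: weight = 3, length = 2, mean = 3/2 ≈ 1.500
Minimum mean = 1.000, attained e.g. along the cycle 0 → 1 → 2 → 0 with weight 3 and length 3. So λ(A) = 3/3 = 1.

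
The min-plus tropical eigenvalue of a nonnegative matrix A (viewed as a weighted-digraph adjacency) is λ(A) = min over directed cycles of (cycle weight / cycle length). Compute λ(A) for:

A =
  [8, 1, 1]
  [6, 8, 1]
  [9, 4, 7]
λ(A) = 5/2

Enumerate directed cycles and compute their means (weight / length). Sample:
  cycle 0 → 0: weight = 8, length = 1, mean = 8/1 ≈ 8.000
  cycle 1 → 1: weight = 8, length = 1, mean = 8/1 ≈ 8.000
  cycle 2 → 2: weight = 7, length = 1, mean = 7/1 ≈ 7.000
  cycle 0 → 1 → 0: weight = 7, length = 2, mean = 7/2 ≈ 3.500
  cycle 0 → 2 → 0: weight = 10, length = 2, mean = 10/2 ≈ 5.000
  cycle 1 → 0 → 1: weight = 7, length = 2, mean = 7/2 ≈ 3.500
Minimum mean = 2.500, attained e.g. along the cycle 1 → 2 → 1 with weight 5 and length 2. So λ(A) = 5/2 = 5/2.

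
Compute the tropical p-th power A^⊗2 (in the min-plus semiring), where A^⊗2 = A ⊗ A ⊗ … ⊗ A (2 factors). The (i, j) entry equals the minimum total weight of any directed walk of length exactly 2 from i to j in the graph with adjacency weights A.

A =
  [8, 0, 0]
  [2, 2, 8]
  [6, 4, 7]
A^⊗2 =
  [2, 2, 7]
  [4, 2, 2]
  [6, 6, 6]

Each entry (A^⊗2)_ij equals the minimum over all length-2 walks i = v_0 → v_1 → … → v_2 = j of Σ_t A[v_t][v_{t+1}]. For example, for (i, j) = (0, 2) we minimise over 3 possible intermediate vertex sequences; the minimum is 7, attained along the walk 0 → 2 → 2.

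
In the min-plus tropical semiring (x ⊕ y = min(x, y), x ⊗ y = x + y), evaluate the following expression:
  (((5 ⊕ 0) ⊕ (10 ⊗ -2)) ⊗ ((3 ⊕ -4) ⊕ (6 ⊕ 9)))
(((5 ⊕ 0) ⊕ (10 ⊗ -2)) ⊗ ((3 ⊕ -4) ⊕ (6 ⊕ 9))) = -4

Expand innermost to outermost. Recall ⊕ takes the minimum of its arguments and ⊗ takes their sum. Working out the expression (((5 ⊕ 0) ⊕ (10 ⊗ -2)) ⊗ ((3 ⊕ -4) ⊕ (6 ⊕ 9))) gives -4.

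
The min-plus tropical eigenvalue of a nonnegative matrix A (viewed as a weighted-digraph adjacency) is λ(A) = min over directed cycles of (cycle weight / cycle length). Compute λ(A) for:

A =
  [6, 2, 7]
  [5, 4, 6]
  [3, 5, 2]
λ(A) = 2

Enumerate directed cycles and compute their means (weight / length). Sample:
  cycle 0 → 0: weight = 6, length = 1, mean = 6/1 ≈ 6.000
  cycle 1 → 1: weight = 4, length = 1, mean = 4/1 ≈ 4.000
  cycle 2 → 2: weight = 2, length = 1, mean = 2/1 ≈ 2.000
  cycle 0 → 1 → 0: weight = 7, length = 2, mean = 7/2 ≈ 3.500
  cycle 0 → 2 → 0: weight = 10, length = 2, mean = 10/2 ≈ 5.000
  cycle 1 → 0 → 1: weight = 7, length = 2, mean = 7/2 ≈ 3.500
Minimum mean = 2.000, attained e.g. along the cycle 2 → 2 with weight 2 and length 1. So λ(A) = 2/1 = 2.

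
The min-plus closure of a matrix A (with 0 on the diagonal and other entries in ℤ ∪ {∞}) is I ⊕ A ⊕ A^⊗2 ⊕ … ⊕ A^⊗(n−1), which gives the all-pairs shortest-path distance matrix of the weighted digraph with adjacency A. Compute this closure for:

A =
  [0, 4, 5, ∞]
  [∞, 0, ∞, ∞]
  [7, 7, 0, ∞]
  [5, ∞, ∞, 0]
Closure =
  [0, 4, 5, ∞]
  [∞, 0, ∞, ∞]
  [7, 7, 0, ∞]
  [5, 9, 10, 0]

This is the Floyd-Warshall all-pairs shortest-path computation. For each intermediate vertex k = 0, 1, …, 3, update dist[i][j] ← min(dist[i][j], dist[i][k] + dist[k][j]). The final matrix gives, for each (i, j), the minimum total weight of any directed path from i to j (possibly empty when i = j).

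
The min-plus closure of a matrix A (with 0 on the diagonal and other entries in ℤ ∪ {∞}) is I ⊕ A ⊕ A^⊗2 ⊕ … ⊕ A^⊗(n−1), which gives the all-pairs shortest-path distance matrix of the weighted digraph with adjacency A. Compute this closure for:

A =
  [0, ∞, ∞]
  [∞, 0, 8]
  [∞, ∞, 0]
Closure =
  [0, ∞, ∞]
  [∞, 0, 8]
  [∞, ∞, 0]

This is the Floyd-Warshall all-pairs shortest-path computation. For each intermediate vertex k = 0, 1, …, 2, update dist[i][j] ← min(dist[i][j], dist[i][k] + dist[k][j]). The final matrix gives, for each (i, j), the minimum total weight of any directed path from i to j (possibly empty when i = j).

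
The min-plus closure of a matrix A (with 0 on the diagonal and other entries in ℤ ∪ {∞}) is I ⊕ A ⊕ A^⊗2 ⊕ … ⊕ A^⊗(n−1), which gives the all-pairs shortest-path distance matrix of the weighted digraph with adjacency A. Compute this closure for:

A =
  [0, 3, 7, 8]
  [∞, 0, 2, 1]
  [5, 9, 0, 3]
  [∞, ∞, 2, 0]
Closure =
  [0, 3, 5, 4]
  [7, 0, 2, 1]
  [5, 8, 0, 3]
  [7, 10, 2, 0]

This is the Floyd-Warshall all-pairs shortest-path computation. For each intermediate vertex k = 0, 1, …, 3, update dist[i][j] ← min(dist[i][j], dist[i][k] + dist[k][j]). The final matrix gives, for each (i, j), the minimum total weight of any directed path from i to j (possibly empty when i = j).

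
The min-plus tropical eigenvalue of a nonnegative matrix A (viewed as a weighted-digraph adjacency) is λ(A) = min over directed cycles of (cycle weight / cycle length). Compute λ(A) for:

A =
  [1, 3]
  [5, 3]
λ(A) = 1

Enumerate directed cycles and compute their means (weight / length). Sample:
  cycle 0 → 0: weight = 1, length = 1, mean = 1/1 ≈ 1.000
  cycle 1 → 1: weight = 3, length = 1, mean = 3/1 ≈ 3.000
  cycle 0 → 1 → 0: weight = 8, length = 2, mean = 8/2 ≈ 4.000
  cycle 1 → 0 → 1: weight = 8, length = 2, mean = 8/2 ≈ 4.000
Minimum mean = 1.000, attained e.g. along the cycle 0 → 0 with weight 1 and length 1. So λ(A) = 1/1 = 1.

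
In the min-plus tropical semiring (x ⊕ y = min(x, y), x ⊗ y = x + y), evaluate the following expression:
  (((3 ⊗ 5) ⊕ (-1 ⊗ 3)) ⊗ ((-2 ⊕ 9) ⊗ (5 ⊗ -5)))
(((3 ⊗ 5) ⊕ (-1 ⊗ 3)) ⊗ ((-2 ⊕ 9) ⊗ (5 ⊗ -5))) = 0

Expand innermost to outermost. Recall ⊕ takes the minimum of its arguments and ⊗ takes their sum. Working out the expression (((3 ⊗ 5) ⊕ (-1 ⊗ 3)) ⊗ ((-2 ⊕ 9) ⊗ (5 ⊗ -5))) gives 0.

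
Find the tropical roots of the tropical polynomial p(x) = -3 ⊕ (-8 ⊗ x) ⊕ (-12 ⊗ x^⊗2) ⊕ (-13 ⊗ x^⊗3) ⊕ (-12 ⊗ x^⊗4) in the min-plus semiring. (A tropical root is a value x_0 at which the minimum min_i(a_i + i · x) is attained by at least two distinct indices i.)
Roots: {-1, 1, 4, 5}

Each tropical root is a break point of the lower envelope of the lines y = a_i + i · x (there are 5 lines, with slopes 0, 1, ..., 4). Only the lines that attain the minimum somewhere contribute to roots; other lines are dominated. Here the surviving (envelope) indices are i = 4, i = 3, i = 2, i = 1, i = 0.
Intersections between consecutive envelope lines give the roots: for adjacent envelope indices i < j the intersection is x = (a_i − a_j) / (j − i). Reading off the sorted break points: {-1, 1, 4, 5}.
Verification: at each break x_0, at least two indices attain the minimum of min_i(a_i + i · x_0).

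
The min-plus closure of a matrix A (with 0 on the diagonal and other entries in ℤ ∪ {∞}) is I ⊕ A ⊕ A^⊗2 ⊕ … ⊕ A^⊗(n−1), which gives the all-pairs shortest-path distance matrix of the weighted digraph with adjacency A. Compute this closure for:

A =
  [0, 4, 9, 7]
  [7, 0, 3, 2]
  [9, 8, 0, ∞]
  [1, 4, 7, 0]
Closure =
  [0, 4, 7, 6]
  [3, 0, 3, 2]
  [9, 8, 0, 10]
  [1, 4, 7, 0]

This is the Floyd-Warshall all-pairs shortest-path computation. For each intermediate vertex k = 0, 1, …, 3, update dist[i][j] ← min(dist[i][j], dist[i][k] + dist[k][j]). The final matrix gives, for each (i, j), the minimum total weight of any directed path from i to j (possibly empty when i = j).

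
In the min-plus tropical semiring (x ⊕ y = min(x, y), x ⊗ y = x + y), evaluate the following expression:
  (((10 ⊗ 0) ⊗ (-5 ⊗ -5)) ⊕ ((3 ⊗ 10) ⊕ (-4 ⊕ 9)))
(((10 ⊗ 0) ⊗ (-5 ⊗ -5)) ⊕ ((3 ⊗ 10) ⊕ (-4 ⊕ 9))) = -4

Expand innermost to outermost. Recall ⊕ takes the minimum of its arguments and ⊗ takes their sum. Working out the expression (((10 ⊗ 0) ⊗ (-5 ⊗ -5)) ⊕ ((3 ⊗ 10) ⊕ (-4 ⊕ 9))) gives -4.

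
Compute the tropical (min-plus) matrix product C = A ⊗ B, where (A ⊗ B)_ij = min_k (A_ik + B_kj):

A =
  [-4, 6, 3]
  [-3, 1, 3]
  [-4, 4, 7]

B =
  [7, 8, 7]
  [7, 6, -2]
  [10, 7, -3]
A ⊗ B =
  [3, 4, 0]
  [4, 5, -1]
  [3, 4, 2]

Apply the min-plus product entry-by-entry:
  C[0][0] = min over k of (A[0][0] + B[0][0] = -4 + 7 = 3, A[0][1] + B[1][0] = 6 + 7 = 13, A[0][2] + B[2][0] = 3 + 10 = 13) = 3 (attained at k = 0)
  C[0][1] = min over k of (A[0][0] + B[0][1] = -4 + 8 = 4, A[0][1] + B[1][1] = 6 + 6 = 12, A[0][2] + B[2][1] = 3 + 7 = 10) = 4 (attained at k = 0)
  C[0][2] = min over k of (A[0][0] + B[0][2] = -4 + 7 = 3, A[0][1] + B[1][2] = 6 + -2 = 4, A[0][2] + B[2][2] = 3 + -3 = 0) = 0 (attained at k = 2)
  C[1][0] = min over k of (A[1][0] + B[0][0] = -3 + 7 = 4, A[1][1] + B[1][0] = 1 + 7 = 8, A[1][2] + B[2][0] = 3 + 10 = 13) = 4 (attained at k = 0)
  C[1][1] = min over k of (A[1][0] + B[0][1] = -3 + 8 = 5, A[1][1] + B[1][1] = 1 + 6 = 7, A[1][2] + B[2][1] = 3 + 7 = 10) = 5 (attained at k = 0)
  C[1][2] = min over k of (A[1][0] + B[0][2] = -3 + 7 = 4, A[1][1] + B[1][2] = 1 + -2 = -1, A[1][2] + B[2][2] = 3 + -3 = 0) = -1 (attained at k = 1)
  C[2][0] = min over k of (A[2][0] + B[0][0] = -4 + 7 = 3, A[2][1] + B[1][0] = 4 + 7 = 11, A[2][2] + B[2][0] = 7 + 10 = 17) = 3 (attained at k = 0)
  C[2][1] = min over k of (A[2][0] + B[0][1] = -4 + 8 = 4, A[2][1] + B[1][1] = 4 + 6 = 10, A[2][2] + B[2][1] = 7 + 7 = 14) = 4 (attained at k = 0)
  C[2][2] = min over k of (A[2][0] + B[0][2] = -4 + 7 = 3, A[2][1] + B[1][2] = 4 + -2 = 2, A[2][2] + B[2][2] = 7 + -3 = 4) = 2 (attained at k = 1)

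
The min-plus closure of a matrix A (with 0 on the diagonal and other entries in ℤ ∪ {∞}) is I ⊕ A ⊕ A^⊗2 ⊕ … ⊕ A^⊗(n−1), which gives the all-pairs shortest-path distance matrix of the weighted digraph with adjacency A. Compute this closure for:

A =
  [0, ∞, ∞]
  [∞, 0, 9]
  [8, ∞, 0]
Closure =
  [0, ∞, ∞]
  [17, 0, 9]
  [8, ∞, 0]

This is the Floyd-Warshall all-pairs shortest-path computation. For each intermediate vertex k = 0, 1, …, 2, update dist[i][j] ← min(dist[i][j], dist[i][k] + dist[k][j]). The final matrix gives, for each (i, j), the minimum total weight of any directed path from i to j (possibly empty when i = j).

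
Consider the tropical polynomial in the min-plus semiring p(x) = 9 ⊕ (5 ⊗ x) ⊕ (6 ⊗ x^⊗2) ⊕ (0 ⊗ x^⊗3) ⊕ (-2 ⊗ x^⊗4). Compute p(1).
p(1) = 2

A tropical monomial a ⊗ x^⊗i evaluates to a + i · x. Evaluating each term at x = 1:
  Term 0 contributes 9 + 0 · 1 = 9
  Term 1 contributes 5 + 1 · 1 = 6
  Term 2 contributes 6 + 2 · 1 = 8
  Term 3 contributes 0 + 3 · 1 = 3
  Term 4 contributes -2 + 4 · 1 = 2
p(1) = ⊕ of these = min[9, 6, 8, 3, 2] = 2.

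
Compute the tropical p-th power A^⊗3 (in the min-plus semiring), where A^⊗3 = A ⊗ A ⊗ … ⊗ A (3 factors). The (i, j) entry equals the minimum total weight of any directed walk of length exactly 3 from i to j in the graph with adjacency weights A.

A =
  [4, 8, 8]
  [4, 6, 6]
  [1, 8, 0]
A^⊗3 =
  [9, 16, 8]
  [7, 14, 6]
  [1, 8, 0]

Each entry (A^⊗3)_ij equals the minimum over all length-3 walks i = v_0 → v_1 → … → v_3 = j of Σ_t A[v_t][v_{t+1}]. For example, for (i, j) = (0, 2) we minimise over 9 possible intermediate vertex sequences; the minimum is 8, attained along the walk 0 → 2 → 2 → 2.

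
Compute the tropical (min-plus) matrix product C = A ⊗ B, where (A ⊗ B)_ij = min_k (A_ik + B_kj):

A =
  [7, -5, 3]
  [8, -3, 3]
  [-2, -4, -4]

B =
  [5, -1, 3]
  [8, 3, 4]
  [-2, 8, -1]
A ⊗ B =
  [1, -2, -1]
  [1, 0, 1]
  [-6, -3, -5]

Apply the min-plus product entry-by-entry:
  C[0][0] = min over k of (A[0][0] + B[0][0] = 7 + 5 = 12, A[0][1] + B[1][0] = -5 + 8 = 3, A[0][2] + B[2][0] = 3 + -2 = 1) = 1 (attained at k = 2)
  C[0][1] = min over k of (A[0][0] + B[0][1] = 7 + -1 = 6, A[0][1] + B[1][1] = -5 + 3 = -2, A[0][2] + B[2][1] = 3 + 8 = 11) = -2 (attained at k = 1)
  C[0][2] = min over k of (A[0][0] + B[0][2] = 7 + 3 = 10, A[0][1] + B[1][2] = -5 + 4 = -1, A[0][2] + B[2][2] = 3 + -1 = 2) = -1 (attained at k = 1)
  C[1][0] = min over k of (A[1][0] + B[0][0] = 8 + 5 = 13, A[1][1] + B[1][0] = -3 + 8 = 5, A[1][2] + B[2][0] = 3 + -2 = 1) = 1 (attained at k = 2)
  C[1][1] = min over k of (A[1][0] + B[0][1] = 8 + -1 = 7, A[1][1] + B[1][1] = -3 + 3 = 0, A[1][2] + B[2][1] = 3 + 8 = 11) = 0 (attained at k = 1)
  C[1][2] = min over k of (A[1][0] + B[0][2] = 8 + 3 = 11, A[1][1] + B[1][2] = -3 + 4 = 1, A[1][2] + B[2][2] = 3 + -1 = 2) = 1 (attained at k = 1)
  C[2][0] = min over k of (A[2][0] + B[0][0] = -2 + 5 = 3, A[2][1] + B[1][0] = -4 + 8 = 4, A[2][2] + B[2][0] = -4 + -2 = -6) = -6 (attained at k = 2)
  C[2][1] = min over k of (A[2][0] + B[0][1] = -2 + -1 = -3, A[2][1] + B[1][1] = -4 + 3 = -1, A[2][2] + B[2][1] = -4 + 8 = 4) = -3 (attained at k = 0)
  C[2][2] = min over k of (A[2][0] + B[0][2] = -2 + 3 = 1, A[2][1] + B[1][2] = -4 + 4 = 0, A[2][2] + B[2][2] = -4 + -1 = -5) = -5 (attained at k = 2)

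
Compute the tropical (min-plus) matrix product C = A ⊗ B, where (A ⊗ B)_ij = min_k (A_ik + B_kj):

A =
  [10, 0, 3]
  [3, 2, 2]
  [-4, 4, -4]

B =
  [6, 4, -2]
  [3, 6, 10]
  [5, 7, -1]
A ⊗ B =
  [3, 6, 2]
  [5, 7, 1]
  [1, 0, -6]

Apply the min-plus product entry-by-entry:
  C[0][0] = min over k of (A[0][0] + B[0][0] = 10 + 6 = 16, A[0][1] + B[1][0] = 0 + 3 = 3, A[0][2] + B[2][0] = 3 + 5 = 8) = 3 (attained at k = 1)
  C[0][1] = min over k of (A[0][0] + B[0][1] = 10 + 4 = 14, A[0][1] + B[1][1] = 0 + 6 = 6, A[0][2] + B[2][1] = 3 + 7 = 10) = 6 (attained at k = 1)
  C[0][2] = min over k of (A[0][0] + B[0][2] = 10 + -2 = 8, A[0][1] + B[1][2] = 0 + 10 = 10, A[0][2] + B[2][2] = 3 + -1 = 2) = 2 (attained at k = 2)
  C[1][0] = min over k of (A[1][0] + B[0][0] = 3 + 6 = 9, A[1][1] + B[1][0] = 2 + 3 = 5, A[1][2] + B[2][0] = 2 + 5 = 7) = 5 (attained at k = 1)
  C[1][1] = min over k of (A[1][0] + B[0][1] = 3 + 4 = 7, A[1][1] + B[1][1] = 2 + 6 = 8, A[1][2] + B[2][1] = 2 + 7 = 9) = 7 (attained at k = 0)
  C[1][2] = min over k of (A[1][0] + B[0][2] = 3 + -2 = 1, A[1][1] + B[1][2] = 2 + 10 = 12, A[1][2] + B[2][2] = 2 + -1 = 1) = 1 (attained at k = 0)
  C[2][0] = min over k of (A[2][0] + B[0][0] = -4 + 6 = 2, A[2][1] + B[1][0] = 4 + 3 = 7, A[2][2] + B[2][0] = -4 + 5 = 1) = 1 (attained at k = 2)
  C[2][1] = min over k of (A[2][0] + B[0][1] = -4 + 4 = 0, A[2][1] + B[1][1] = 4 + 6 = 10, A[2][2] + B[2][1] = -4 + 7 = 3) = 0 (attained at k = 0)
  C[2][2] = min over k of (A[2][0] + B[0][2] = -4 + -2 = -6, A[2][1] + B[1][2] = 4 + 10 = 14, A[2][2] + B[2][2] = -4 + -1 = -5) = -6 (attained at k = 0)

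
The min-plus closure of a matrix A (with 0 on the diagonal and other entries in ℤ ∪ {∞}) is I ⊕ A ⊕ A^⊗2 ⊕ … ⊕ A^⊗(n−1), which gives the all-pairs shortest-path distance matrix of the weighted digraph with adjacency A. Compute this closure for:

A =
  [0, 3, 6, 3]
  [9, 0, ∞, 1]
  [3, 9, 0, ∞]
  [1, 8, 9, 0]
Closure =
  [0, 3, 6, 3]
  [2, 0, 8, 1]
  [3, 6, 0, 6]
  [1, 4, 7, 0]

This is the Floyd-Warshall all-pairs shortest-path computation. For each intermediate vertex k = 0, 1, …, 3, update dist[i][j] ← min(dist[i][j], dist[i][k] + dist[k][j]). The final matrix gives, for each (i, j), the minimum total weight of any directed path from i to j (possibly empty when i = j).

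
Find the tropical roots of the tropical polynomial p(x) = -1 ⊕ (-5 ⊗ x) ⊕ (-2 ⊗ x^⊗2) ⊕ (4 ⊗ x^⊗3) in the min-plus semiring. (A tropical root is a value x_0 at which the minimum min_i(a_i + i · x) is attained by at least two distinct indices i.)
Roots: {-6, -3, 4}

Each tropical root is a break point of the lower envelope of the lines y = a_i + i · x (there are 4 lines, with slopes 0, 1, ..., 3). Only the lines that attain the minimum somewhere contribute to roots; other lines are dominated. Here the surviving (envelope) indices are i = 3, i = 2, i = 1, i = 0.
Intersections between consecutive envelope lines give the roots: for adjacent envelope indices i < j the intersection is x = (a_i − a_j) / (j − i). Reading off the sorted break points: {-6, -3, 4}.
Verification: at each break x_0, at least two indices attain the minimum of min_i(a_i + i · x_0).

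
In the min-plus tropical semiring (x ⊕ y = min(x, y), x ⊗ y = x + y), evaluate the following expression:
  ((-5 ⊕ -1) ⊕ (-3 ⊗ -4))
((-5 ⊕ -1) ⊕ (-3 ⊗ -4)) = -7

Expand innermost to outermost. Recall ⊕ takes the minimum of its arguments and ⊗ takes their sum. Working out the expression ((-5 ⊕ -1) ⊕ (-3 ⊗ -4)) gives -7.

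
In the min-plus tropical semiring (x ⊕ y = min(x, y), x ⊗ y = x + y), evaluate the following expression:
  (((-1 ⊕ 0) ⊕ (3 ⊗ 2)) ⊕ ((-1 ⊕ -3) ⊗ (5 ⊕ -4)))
(((-1 ⊕ 0) ⊕ (3 ⊗ 2)) ⊕ ((-1 ⊕ -3) ⊗ (5 ⊕ -4))) = -7

Expand innermost to outermost. Recall ⊕ takes the minimum of its arguments and ⊗ takes their sum. Working out the expression (((-1 ⊕ 0) ⊕ (3 ⊗ 2)) ⊕ ((-1 ⊕ -3) ⊗ (5 ⊕ -4))) gives -7.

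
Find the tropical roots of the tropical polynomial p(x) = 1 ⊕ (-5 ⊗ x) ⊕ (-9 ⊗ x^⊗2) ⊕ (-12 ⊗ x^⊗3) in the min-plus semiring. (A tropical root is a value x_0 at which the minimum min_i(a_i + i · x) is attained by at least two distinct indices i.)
Roots: {3, 4, 6}

Each tropical root is a break point of the lower envelope of the lines y = a_i + i · x (there are 4 lines, with slopes 0, 1, ..., 3). Only the lines that attain the minimum somewhere contribute to roots; other lines are dominated. Here the surviving (envelope) indices are i = 3, i = 2, i = 1, i = 0.
Intersections between consecutive envelope lines give the roots: for adjacent envelope indices i < j the intersection is x = (a_i − a_j) / (j − i). Reading off the sorted break points: {3, 4, 6}.
Verification: at each break x_0, at least two indices attain the minimum of min_i(a_i + i · x_0).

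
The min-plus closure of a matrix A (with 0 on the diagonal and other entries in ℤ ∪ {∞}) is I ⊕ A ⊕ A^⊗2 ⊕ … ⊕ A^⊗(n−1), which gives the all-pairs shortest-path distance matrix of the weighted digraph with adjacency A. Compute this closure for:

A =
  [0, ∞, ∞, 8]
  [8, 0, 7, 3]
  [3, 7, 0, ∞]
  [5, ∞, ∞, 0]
Closure =
  [0, ∞, ∞, 8]
  [8, 0, 7, 3]
  [3, 7, 0, 10]
  [5, ∞, ∞, 0]

This is the Floyd-Warshall all-pairs shortest-path computation. For each intermediate vertex k = 0, 1, …, 3, update dist[i][j] ← min(dist[i][j], dist[i][k] + dist[k][j]). The final matrix gives, for each (i, j), the minimum total weight of any directed path from i to j (possibly empty when i = j).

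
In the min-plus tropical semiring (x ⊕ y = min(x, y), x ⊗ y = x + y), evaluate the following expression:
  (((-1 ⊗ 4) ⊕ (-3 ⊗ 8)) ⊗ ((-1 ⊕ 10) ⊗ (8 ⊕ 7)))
(((-1 ⊗ 4) ⊕ (-3 ⊗ 8)) ⊗ ((-1 ⊕ 10) ⊗ (8 ⊕ 7))) = 9

Expand innermost to outermost. Recall ⊕ takes the minimum of its arguments and ⊗ takes their sum. Working out the expression (((-1 ⊗ 4) ⊕ (-3 ⊗ 8)) ⊗ ((-1 ⊕ 10) ⊗ (8 ⊕ 7))) gives 9.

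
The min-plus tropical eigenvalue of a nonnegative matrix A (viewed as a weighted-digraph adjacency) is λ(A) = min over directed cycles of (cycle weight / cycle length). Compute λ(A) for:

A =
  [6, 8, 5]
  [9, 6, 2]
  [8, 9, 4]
λ(A) = 4

Enumerate directed cycles and compute their means (weight / length). Sample:
  cycle 0 → 0: weight = 6, length = 1, mean = 6/1 ≈ 6.000
  cycle 1 → 1: weight = 6, length = 1, mean = 6/1 ≈ 6.000
  cycle 2 → 2: weight = 4, length = 1, mean = 4/1 ≈ 4.000
  cycle 0 → 1 → 0: weight = 17, length = 2, mean = 17/2 ≈ 8.500
  cycle 0 → 2 → 0: weight = 13, length = 2, mean = 13/2 ≈ 6.500
  cycle 1 → 0 → 1: weight = 17, length = 2, mean = 17/2 ≈ 8.500
Minimum mean = 4.000, attained e.g. along the cycle 2 → 2 with weight 4 and length 1. So λ(A) = 4/1 = 4.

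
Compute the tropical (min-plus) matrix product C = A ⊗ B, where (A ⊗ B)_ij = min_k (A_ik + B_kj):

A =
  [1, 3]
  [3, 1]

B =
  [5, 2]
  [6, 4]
A ⊗ B =
  [6, 3]
  [7, 5]

Apply the min-plus product entry-by-entry:
  C[0][0] = min over k of (A[0][0] + B[0][0] = 1 + 5 = 6, A[0][1] + B[1][0] = 3 + 6 = 9) = 6 (attained at k = 0)
  C[0][1] = min over k of (A[0][0] + B[0][1] = 1 + 2 = 3, A[0][1] + B[1][1] = 3 + 4 = 7) = 3 (attained at k = 0)
  C[1][0] = min over k of (A[1][0] + B[0][0] = 3 + 5 = 8, A[1][1] + B[1][0] = 1 + 6 = 7) = 7 (attained at k = 1)
  C[1][1] = min over k of (A[1][0] + B[0][1] = 3 + 2 = 5, A[1][1] + B[1][1] = 1 + 4 = 5) = 5 (attained at k = 0)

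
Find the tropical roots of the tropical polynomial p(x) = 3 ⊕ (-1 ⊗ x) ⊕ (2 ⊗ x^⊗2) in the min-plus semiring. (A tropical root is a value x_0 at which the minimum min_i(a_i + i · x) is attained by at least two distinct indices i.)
Roots: {-3, 4}

Each tropical root is a break point of the lower envelope of the lines y = a_i + i · x (there are 3 lines, with slopes 0, 1, ..., 2). Only the lines that attain the minimum somewhere contribute to roots; other lines are dominated. Here the surviving (envelope) indices are i = 2, i = 1, i = 0.
Intersections between consecutive envelope lines give the roots: for adjacent envelope indices i < j the intersection is x = (a_i − a_j) / (j − i). Reading off the sorted break points: {-3, 4}.
Verification: at each break x_0, at least two indices attain the minimum of min_i(a_i + i · x_0).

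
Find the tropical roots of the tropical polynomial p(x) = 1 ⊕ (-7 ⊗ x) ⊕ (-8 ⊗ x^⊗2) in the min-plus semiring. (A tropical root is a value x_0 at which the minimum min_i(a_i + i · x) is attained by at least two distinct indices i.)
Roots: {1, 8}

Each tropical root is a break point of the lower envelope of the lines y = a_i + i · x (there are 3 lines, with slopes 0, 1, ..., 2). Only the lines that attain the minimum somewhere contribute to roots; other lines are dominated. Here the surviving (envelope) indices are i = 2, i = 1, i = 0.
Intersections between consecutive envelope lines give the roots: for adjacent envelope indices i < j the intersection is x = (a_i − a_j) / (j − i). Reading off the sorted break points: {1, 8}.
Verification: at each break x_0, at least two indices attain the minimum of min_i(a_i + i · x_0).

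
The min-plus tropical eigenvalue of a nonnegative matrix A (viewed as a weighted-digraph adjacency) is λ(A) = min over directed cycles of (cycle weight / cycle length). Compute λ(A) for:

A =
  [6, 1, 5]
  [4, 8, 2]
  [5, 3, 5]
λ(A) = 5/2

Enumerate directed cycles and compute their means (weight / length). Sample:
  cycle 0 → 0: weight = 6, length = 1, mean = 6/1 ≈ 6.000
  cycle 1 → 1: weight = 8, length = 1, mean = 8/1 ≈ 8.000
  cycle 2 → 2: weight = 5, length = 1, mean = 5/1 ≈ 5.000
  cycle 0 → 1 → 0: weight = 5, length = 2, mean = 5/2 ≈ 2.500
  cycle 0 → 2 → 0: weight = 10, length = 2, mean = 10/2 ≈ 5.000
  cycle 1 → 0 → 1: weight = 5, length = 2, mean = 5/2 ≈ 2.500
Minimum mean = 2.500, attained e.g. along the cycle 0 → 1 → 0 with weight 5 and length 2. So λ(A) = 5/2 = 5/2.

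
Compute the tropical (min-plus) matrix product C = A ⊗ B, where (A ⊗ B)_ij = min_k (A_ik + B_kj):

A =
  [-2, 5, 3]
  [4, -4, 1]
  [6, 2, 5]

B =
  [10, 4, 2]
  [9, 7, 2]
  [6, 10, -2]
A ⊗ B =
  [8, 2, 0]
  [5, 3, -2]
  [11, 9, 3]

Apply the min-plus product entry-by-entry:
  C[0][0] = min over k of (A[0][0] + B[0][0] = -2 + 10 = 8, A[0][1] + B[1][0] = 5 + 9 = 14, A[0][2] + B[2][0] = 3 + 6 = 9) = 8 (attained at k = 0)
  C[0][1] = min over k of (A[0][0] + B[0][1] = -2 + 4 = 2, A[0][1] + B[1][1] = 5 + 7 = 12, A[0][2] + B[2][1] = 3 + 10 = 13) = 2 (attained at k = 0)
  C[0][2] = min over k of (A[0][0] + B[0][2] = -2 + 2 = 0, A[0][1] + B[1][2] = 5 + 2 = 7, A[0][2] + B[2][2] = 3 + -2 = 1) = 0 (attained at k = 0)
  C[1][0] = min over k of (A[1][0] + B[0][0] = 4 + 10 = 14, A[1][1] + B[1][0] = -4 + 9 = 5, A[1][2] + B[2][0] = 1 + 6 = 7) = 5 (attained at k = 1)
  C[1][1] = min over k of (A[1][0] + B[0][1] = 4 + 4 = 8, A[1][1] + B[1][1] = -4 + 7 = 3, A[1][2] + B[2][1] = 1 + 10 = 11) = 3 (attained at k = 1)
  C[1][2] = min over k of (A[1][0] + B[0][2] = 4 + 2 = 6, A[1][1] + B[1][2] = -4 + 2 = -2, A[1][2] + B[2][2] = 1 + -2 = -1) = -2 (attained at k = 1)
  C[2][0] = min over k of (A[2][0] + B[0][0] = 6 + 10 = 16, A[2][1] + B[1][0] = 2 + 9 = 11, A[2][2] + B[2][0] = 5 + 6 = 11) = 11 (attained at k = 1)
  C[2][1] = min over k of (A[2][0] + B[0][1] = 6 + 4 = 10, A[2][1] + B[1][1] = 2 + 7 = 9, A[2][2] + B[2][1] = 5 + 10 = 15) = 9 (attained at k = 1)
  C[2][2] = min over k of (A[2][0] + B[0][2] = 6 + 2 = 8, A[2][1] + B[1][2] = 2 + 2 = 4, A[2][2] + B[2][2] = 5 + -2 = 3) = 3 (attained at k = 2)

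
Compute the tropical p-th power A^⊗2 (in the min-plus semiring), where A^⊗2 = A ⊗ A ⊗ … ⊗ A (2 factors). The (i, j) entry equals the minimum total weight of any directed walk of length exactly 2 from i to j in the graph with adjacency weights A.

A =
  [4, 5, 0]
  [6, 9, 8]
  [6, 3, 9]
A^⊗2 =
  [6, 3, 4]
  [10, 11, 6]
  [9, 11, 6]

Each entry (A^⊗2)_ij equals the minimum over all length-2 walks i = v_0 → v_1 → … → v_2 = j of Σ_t A[v_t][v_{t+1}]. For example, for (i, j) = (0, 2) we minimise over 3 possible intermediate vertex sequences; the minimum is 4, attained along the walk 0 → 0 → 2.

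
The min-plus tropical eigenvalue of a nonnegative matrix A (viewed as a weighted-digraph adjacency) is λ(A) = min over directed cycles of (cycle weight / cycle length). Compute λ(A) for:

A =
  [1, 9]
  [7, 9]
λ(A) = 1

Enumerate directed cycles and compute their means (weight / length). Sample:
  cycle 0 → 0: weight = 1, length = 1, mean = 1/1 ≈ 1.000
  cycle 1 → 1: weight = 9, length = 1, mean = 9/1 ≈ 9.000
  cycle 0 → 1 → 0: weight = 16, length = 2, mean = 16/2 ≈ 8.000
  cycle 1 → 0 → 1: weight = 16, length = 2, mean = 16/2 ≈ 8.000
Minimum mean = 1.000, attained e.g. along the cycle 0 → 0 with weight 1 and length 1. So λ(A) = 1/1 = 1.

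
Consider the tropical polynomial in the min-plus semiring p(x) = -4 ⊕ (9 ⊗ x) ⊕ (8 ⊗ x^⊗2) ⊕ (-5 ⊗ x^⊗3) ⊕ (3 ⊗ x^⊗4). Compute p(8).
p(8) = -4

A tropical monomial a ⊗ x^⊗i evaluates to a + i · x. Evaluating each term at x = 8:
  Term 0 contributes -4 + 0 · 8 = -4
  Term 1 contributes 9 + 1 · 8 = 17
  Term 2 contributes 8 + 2 · 8 = 24
  Term 3 contributes -5 + 3 · 8 = 19
  Term 4 contributes 3 + 4 · 8 = 35
p(8) = ⊕ of these = min[-4, 17, 24, 19, 35] = -4.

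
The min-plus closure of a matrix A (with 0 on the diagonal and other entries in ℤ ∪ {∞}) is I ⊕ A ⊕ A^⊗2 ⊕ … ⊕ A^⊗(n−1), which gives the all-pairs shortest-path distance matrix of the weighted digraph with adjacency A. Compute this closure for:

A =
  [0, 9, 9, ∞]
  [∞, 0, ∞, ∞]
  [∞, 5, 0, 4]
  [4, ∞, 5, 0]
Closure =
  [0, 9, 9, 13]
  [∞, 0, ∞, ∞]
  [8, 5, 0, 4]
  [4, 10, 5, 0]

This is the Floyd-Warshall all-pairs shortest-path computation. For each intermediate vertex k = 0, 1, …, 3, update dist[i][j] ← min(dist[i][j], dist[i][k] + dist[k][j]). The final matrix gives, for each (i, j), the minimum total weight of any directed path from i to j (possibly empty when i = j).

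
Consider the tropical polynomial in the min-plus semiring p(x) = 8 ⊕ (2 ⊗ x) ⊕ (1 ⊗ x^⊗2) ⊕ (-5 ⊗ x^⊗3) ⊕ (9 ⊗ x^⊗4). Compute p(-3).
p(-3) = -14

A tropical monomial a ⊗ x^⊗i evaluates to a + i · x. Evaluating each term at x = -3:
  Term 0 contributes 8 + 0 · -3 = 8
  Term 1 contributes 2 + 1 · -3 = -1
  Term 2 contributes 1 + 2 · -3 = -5
  Term 3 contributes -5 + 3 · -3 = -14
  Term 4 contributes 9 + 4 · -3 = -3
p(-3) = ⊕ of these = min[8, -1, -5, -14, -3] = -14.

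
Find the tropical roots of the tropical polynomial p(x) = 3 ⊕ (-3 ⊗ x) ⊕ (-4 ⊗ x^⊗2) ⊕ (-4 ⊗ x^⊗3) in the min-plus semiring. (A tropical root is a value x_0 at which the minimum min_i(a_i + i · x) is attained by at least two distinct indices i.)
Roots: {0, 1, 6}

Each tropical root is a break point of the lower envelope of the lines y = a_i + i · x (there are 4 lines, with slopes 0, 1, ..., 3). Only the lines that attain the minimum somewhere contribute to roots; other lines are dominated. Here the surviving (envelope) indices are i = 3, i = 2, i = 1, i = 0.
Intersections between consecutive envelope lines give the roots: for adjacent envelope indices i < j the intersection is x = (a_i − a_j) / (j − i). Reading off the sorted break points: {0, 1, 6}.
Verification: at each break x_0, at least two indices attain the minimum of min_i(a_i + i · x_0).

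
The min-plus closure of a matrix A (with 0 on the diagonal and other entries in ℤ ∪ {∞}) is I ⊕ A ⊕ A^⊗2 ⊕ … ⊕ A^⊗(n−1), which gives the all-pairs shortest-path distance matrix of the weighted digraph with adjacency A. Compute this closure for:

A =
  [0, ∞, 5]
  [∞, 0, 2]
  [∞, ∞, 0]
Closure =
  [0, ∞, 5]
  [∞, 0, 2]
  [∞, ∞, 0]

This is the Floyd-Warshall all-pairs shortest-path computation. For each intermediate vertex k = 0, 1, …, 2, update dist[i][j] ← min(dist[i][j], dist[i][k] + dist[k][j]). The final matrix gives, for each (i, j), the minimum total weight of any directed path from i to j (possibly empty when i = j).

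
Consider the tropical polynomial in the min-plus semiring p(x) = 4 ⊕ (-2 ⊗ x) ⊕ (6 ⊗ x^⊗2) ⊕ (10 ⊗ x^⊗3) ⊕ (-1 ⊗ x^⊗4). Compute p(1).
p(1) = -1

A tropical monomial a ⊗ x^⊗i evaluates to a + i · x. Evaluating each term at x = 1:
  Term 0 contributes 4 + 0 · 1 = 4
  Term 1 contributes -2 + 1 · 1 = -1
  Term 2 contributes 6 + 2 · 1 = 8
  Term 3 contributes 10 + 3 · 1 = 13
  Term 4 contributes -1 + 4 · 1 = 3
p(1) = ⊕ of these = min[4, -1, 8, 13, 3] = -1.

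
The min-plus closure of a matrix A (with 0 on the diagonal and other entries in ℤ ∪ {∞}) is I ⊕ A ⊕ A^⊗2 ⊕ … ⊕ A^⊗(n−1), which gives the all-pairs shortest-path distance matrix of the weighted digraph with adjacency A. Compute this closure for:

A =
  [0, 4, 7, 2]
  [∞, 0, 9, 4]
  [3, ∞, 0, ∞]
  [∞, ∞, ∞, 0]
Closure =
  [0, 4, 7, 2]
  [12, 0, 9, 4]
  [3, 7, 0, 5]
  [∞, ∞, ∞, 0]

This is the Floyd-Warshall all-pairs shortest-path computation. For each intermediate vertex k = 0, 1, …, 3, update dist[i][j] ← min(dist[i][j], dist[i][k] + dist[k][j]). The final matrix gives, for each (i, j), the minimum total weight of any directed path from i to j (possibly empty when i = j).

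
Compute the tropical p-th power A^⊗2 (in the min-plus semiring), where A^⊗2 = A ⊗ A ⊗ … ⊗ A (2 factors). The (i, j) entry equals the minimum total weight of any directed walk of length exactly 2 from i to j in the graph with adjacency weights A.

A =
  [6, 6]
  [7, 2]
A^⊗2 =
  [12, 8]
  [9, 4]

Each entry (A^⊗2)_ij equals the minimum over all length-2 walks i = v_0 → v_1 → … → v_2 = j of Σ_t A[v_t][v_{t+1}]. For example, for (i, j) = (0, 1) we minimise over 2 possible intermediate vertex sequences; the minimum is 8, attained along the walk 0 → 1 → 1.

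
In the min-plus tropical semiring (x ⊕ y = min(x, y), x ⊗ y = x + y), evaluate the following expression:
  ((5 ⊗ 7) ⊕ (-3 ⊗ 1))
((5 ⊗ 7) ⊕ (-3 ⊗ 1)) = -2

Expand innermost to outermost. Recall ⊕ takes the minimum of its arguments and ⊗ takes their sum. Working out the expression ((5 ⊗ 7) ⊕ (-3 ⊗ 1)) gives -2.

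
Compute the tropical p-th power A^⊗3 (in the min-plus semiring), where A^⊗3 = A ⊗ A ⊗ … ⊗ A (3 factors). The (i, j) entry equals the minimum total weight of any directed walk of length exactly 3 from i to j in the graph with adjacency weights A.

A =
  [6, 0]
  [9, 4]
A^⊗3 =
  [13, 8]
  [17, 12]

Each entry (A^⊗3)_ij equals the minimum over all length-3 walks i = v_0 → v_1 → … → v_3 = j of Σ_t A[v_t][v_{t+1}]. For example, for (i, j) = (0, 1) we minimise over 4 possible intermediate vertex sequences; the minimum is 8, attained along the walk 0 → 1 → 1 → 1.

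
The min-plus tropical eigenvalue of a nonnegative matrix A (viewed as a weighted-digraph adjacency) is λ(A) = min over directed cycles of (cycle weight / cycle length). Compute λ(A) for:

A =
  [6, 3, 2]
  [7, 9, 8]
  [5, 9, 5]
λ(A) = 7/2

Enumerate directed cycles and compute their means (weight / length). Sample:
  cycle 0 → 0: weight = 6, length = 1, mean = 6/1 ≈ 6.000
  cycle 1 → 1: weight = 9, length = 1, mean = 9/1 ≈ 9.000
  cycle 2 → 2: weight = 5, length = 1, mean = 5/1 ≈ 5.000
  cycle 0 → 1 → 0: weight = 10, length = 2, mean = 10/2 ≈ 5.000
  cycle 0 → 2 → 0: weight = 7, length = 2, mean = 7/2 ≈ 3.500
  cycle 1 → 0 → 1: weight = 10, length = 2, mean = 10/2 ≈ 5.000
Minimum mean = 3.500, attained e.g. along the cycle 0 → 2 → 0 with weight 7 and length 2. So λ(A) = 7/2 = 7/2.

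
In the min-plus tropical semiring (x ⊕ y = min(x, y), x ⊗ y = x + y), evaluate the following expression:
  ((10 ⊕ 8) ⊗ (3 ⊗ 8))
((10 ⊕ 8) ⊗ (3 ⊗ 8)) = 19

Expand innermost to outermost. Recall ⊕ takes the minimum of its arguments and ⊗ takes their sum. Working out the expression ((10 ⊕ 8) ⊗ (3 ⊗ 8)) gives 19.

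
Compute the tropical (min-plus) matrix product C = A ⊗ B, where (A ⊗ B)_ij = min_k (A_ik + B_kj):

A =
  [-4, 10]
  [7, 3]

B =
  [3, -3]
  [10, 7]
A ⊗ B =
  [-1, -7]
  [10, 4]

Apply the min-plus product entry-by-entry:
  C[0][0] = min over k of (A[0][0] + B[0][0] = -4 + 3 = -1, A[0][1] + B[1][0] = 10 + 10 = 20) = -1 (attained at k = 0)
  C[0][1] = min over k of (A[0][0] + B[0][1] = -4 + -3 = -7, A[0][1] + B[1][1] = 10 + 7 = 17) = -7 (attained at k = 0)
  C[1][0] = min over k of (A[1][0] + B[0][0] = 7 + 3 = 10, A[1][1] + B[1][0] = 3 + 10 = 13) = 10 (attained at k = 0)
  C[1][1] = min over k of (A[1][0] + B[0][1] = 7 + -3 = 4, A[1][1] + B[1][1] = 3 + 7 = 10) = 4 (attained at k = 0)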